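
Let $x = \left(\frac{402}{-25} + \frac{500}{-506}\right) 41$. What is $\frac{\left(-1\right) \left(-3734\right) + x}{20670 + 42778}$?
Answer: $\frac{1370811}{28664900} \approx 0.047822$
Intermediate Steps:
$x = - \frac{4426196}{6325}$ ($x = \left(402 \left(- \frac{1}{25}\right) + 500 \left(- \frac{1}{506}\right)\right) 41 = \left(- \frac{402}{25} - \frac{250}{253}\right) 41 = \left(- \frac{107956}{6325}\right) 41 = - \frac{4426196}{6325} \approx -699.79$)
$\frac{\left(-1\right) \left(-3734\right) + x}{20670 + 42778} = \frac{\left(-1\right) \left(-3734\right) - \frac{4426196}{6325}}{20670 + 42778} = \frac{3734 - \frac{4426196}{6325}}{63448} = \frac{19191354}{6325} \cdot \frac{1}{63448} = \frac{1370811}{28664900}$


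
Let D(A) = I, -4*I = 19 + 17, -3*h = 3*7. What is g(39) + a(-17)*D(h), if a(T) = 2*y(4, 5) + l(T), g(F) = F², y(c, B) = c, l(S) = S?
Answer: 1602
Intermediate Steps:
h = -7 ≈ -7.0000
I = -9 (I = -(19 + 17)/4 = -¼*36 = -9)
D(A) = -9
a(T) = 8 + T (a(T) = 2*4 + T = 8 + T)
g(39) + a(-17)*D(h) = 39² + (8 - 17)*(-9) = 1521 - 9*(-9) = 1521 + 81 = 1602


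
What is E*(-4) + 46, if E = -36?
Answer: 190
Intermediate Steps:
E*(-4) + 46 = -36*(-4) + 46 = 144 + 46 = 190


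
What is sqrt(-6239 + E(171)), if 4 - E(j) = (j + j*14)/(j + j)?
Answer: I*sqrt(24970)/2 ≈ 79.01*I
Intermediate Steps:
E(j) = -7/2 (E(j) = 4 - (j + j*14)/(j + j) = 4 - (j + 14*j)/(2*j) = 4 - 15*j*1/(2*j) = 4 - 1*15/2 = 4 - 15/2 = -7/2)
sqrt(-6239 + E(171)) = sqrt(-6239 - 7/2) = sqrt(-12485/2) = I*sqrt(24970)/2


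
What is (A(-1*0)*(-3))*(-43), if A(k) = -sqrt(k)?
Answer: 0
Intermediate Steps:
(A(-1*0)*(-3))*(-43) = (-sqrt(-1*0)*(-3))*(-43) = (-sqrt(0)*(-3))*(-43) = (-1*0*(-3))*(-43) = (0*(-3))*(-43) = 0*(-43) = 0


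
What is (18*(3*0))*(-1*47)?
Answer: 0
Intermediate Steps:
(18*(3*0))*(-1*47) = (18*0)*(-47) = 0*(-47) = 0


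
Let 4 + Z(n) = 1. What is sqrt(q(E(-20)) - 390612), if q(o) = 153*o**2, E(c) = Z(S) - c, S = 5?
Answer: I*sqrt(346395) ≈ 588.55*I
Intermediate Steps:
Z(n) = -3 (Z(n) = -4 + 1 = -3)
E(c) = -3 - c
sqrt(q(E(-20)) - 390612) = sqrt(153*(-3 - 1*(-20))**2 - 390612) = sqrt(153*(-3 + 20)**2 - 390612) = sqrt(153*17**2 - 390612) = sqrt(153*289 - 390612) = sqrt(44217 - 390612) = sqrt(-346395) = I*sqrt(346395)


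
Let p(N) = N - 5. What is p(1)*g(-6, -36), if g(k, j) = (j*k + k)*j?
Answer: 30240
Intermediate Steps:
g(k, j) = j*(k + j*k) (g(k, j) = (k + j*k)*j = j*(k + j*k))
p(N) = -5 + N
p(1)*g(-6, -36) = (-5 + 1)*(-36*(-6)*(1 - 36)) = -(-144)*(-6)*(-35) = -4*(-7560) = 30240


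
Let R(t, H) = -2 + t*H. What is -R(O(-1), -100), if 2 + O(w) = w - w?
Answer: -198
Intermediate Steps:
O(w) = -2 (O(w) = -2 + (w - w) = -2 + 0 = -2)
R(t, H) = -2 + H*t
-R(O(-1), -100) = -(-2 - 100*(-2)) = -(-2 + 200) = -1*198 = -198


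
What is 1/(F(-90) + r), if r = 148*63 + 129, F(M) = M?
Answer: 1/9363 ≈ 0.00010680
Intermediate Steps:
r = 9453 (r = 9324 + 129 = 9453)
1/(F(-90) + r) = 1/(-90 + 9453) = 1/9363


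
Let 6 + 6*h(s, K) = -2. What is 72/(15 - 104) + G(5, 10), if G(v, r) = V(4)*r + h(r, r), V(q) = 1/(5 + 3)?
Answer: -953/1068 ≈ -0.89232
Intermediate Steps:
h(s, K) = -4/3 (h(s, K) = -1 + (⅙)*(-2) = -1 - ⅓ = -4/3)
V(q) = ⅛ (V(q) = 1/8 = ⅛)
G(v, r) = -4/3 + r/8 (G(v, r) = r/8 - 4/3 = -4/3 + r/8)
72/(15 - 104) + G(5, 10) = 72/(15 - 104) + (-4/3 + (⅛)*10) = 72/(-89) + (-4/3 + 5/4) = -1/89*72 - 1/12 = -72/89 - 1/12 = -953/1068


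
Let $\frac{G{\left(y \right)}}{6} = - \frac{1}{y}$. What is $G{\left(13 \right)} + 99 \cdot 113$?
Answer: $\frac{145425}{13} \approx 11187.0$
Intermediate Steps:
$G{\left(y \right)} = - \frac{6}{y}$ ($G{\left(y \right)} = 6 \left(- \frac{1}{y}\right) = - \frac{6}{y}$)
$G{\left(13 \right)} + 99 \cdot 113 = - \frac{6}{13} + 99 \cdot 113 = \left(-6\right) \frac{1}{13} + 11187 = - \frac{6}{13} + 11187 = \frac{145425}{13}$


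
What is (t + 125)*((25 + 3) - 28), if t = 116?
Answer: 0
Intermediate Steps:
(t + 125)*((25 + 3) - 28) = (116 + 125)*((25 + 3) - 28) = 241*(28 - 28) = 241*0 = 0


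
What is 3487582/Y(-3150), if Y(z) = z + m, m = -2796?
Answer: -1743791/2973 ≈ -586.54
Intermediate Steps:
Y(z) = -2796 + z (Y(z) = z - 2796 = -2796 + z)
3487582/Y(-3150) = 3487582/(-2796 - 3150) = 3487582/(-5946) = 3487582*(-1/5946) = -1743791/2973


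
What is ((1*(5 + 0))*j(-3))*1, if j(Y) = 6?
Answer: 30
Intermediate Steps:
((1*(5 + 0))*j(-3))*1 = ((1*(5 + 0))*6)*1 = ((1*5)*6)*1 = (5*6)*1 = 30*1 = 30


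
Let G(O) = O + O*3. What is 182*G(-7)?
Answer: -5096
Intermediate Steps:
G(O) = 4*O (G(O) = O + 3*O = 4*O)
182*G(-7) = 182*(4*(-7)) = 182*(-28) = -5096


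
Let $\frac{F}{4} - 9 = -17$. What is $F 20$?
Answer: $-640$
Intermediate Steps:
$F = -32$ ($F = 36 + 4 \left(-17\right) = 36 - 68 = -32$)
$F 20 = \left(-32\right) 20 = -640$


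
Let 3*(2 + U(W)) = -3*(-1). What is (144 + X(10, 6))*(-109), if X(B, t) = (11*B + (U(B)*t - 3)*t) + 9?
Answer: -22781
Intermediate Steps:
U(W) = -1 (U(W) = -2 + (-3*(-1))/3 = -2 + (⅓)*3 = -2 + 1 = -1)
X(B, t) = 9 + 11*B + t*(-3 - t) (X(B, t) = (11*B + (-t - 3)*t) + 9 = (11*B + (-3 - t)*t) + 9 = (11*B + t*(-3 - t)) + 9 = 9 + 11*B + t*(-3 - t))
(144 + X(10, 6))*(-109) = (144 + (9 - 1*6² - 3*6 + 11*10))*(-109) = (144 + (9 - 1*36 - 18 + 110))*(-109) = (144 + (9 - 36 - 18 + 110))*(-109) = (144 + 65)*(-109) = 209*(-109) = -22781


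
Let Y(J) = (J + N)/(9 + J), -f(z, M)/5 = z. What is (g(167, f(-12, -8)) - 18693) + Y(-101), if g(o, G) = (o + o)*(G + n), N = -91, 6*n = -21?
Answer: 4142/23 ≈ 180.09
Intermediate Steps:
n = -7/2 (n = (⅙)*(-21) = -7/2 ≈ -3.5000)
f(z, M) = -5*z
g(o, G) = 2*o*(-7/2 + G) (g(o, G) = (o + o)*(G - 7/2) = (2*o)*(-7/2 + G) = 2*o*(-7/2 + G))
Y(J) = (-91 + J)/(9 + J) (Y(J) = (J - 91)/(9 + J) = (-91 + J)/(9 + J))
(g(167, f(-12, -8)) - 18693) + Y(-101) = (167*(-7 + 2*(-5*(-12))) - 18693) + (-91 - 101)/(9 - 101) = (167*(-7 + 2*60) - 18693) - 192/(-92) = (167*(-7 + 120) - 18693) - 1/92*(-192) = (167*113 - 18693) + 48/23 = (18871 - 18693) + 48/23 = 178 + 48/23 = 4142/23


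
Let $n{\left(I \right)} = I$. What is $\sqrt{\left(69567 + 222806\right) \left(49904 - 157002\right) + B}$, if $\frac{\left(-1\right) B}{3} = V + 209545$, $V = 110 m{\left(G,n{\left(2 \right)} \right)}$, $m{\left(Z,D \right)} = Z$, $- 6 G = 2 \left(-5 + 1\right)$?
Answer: $i \sqrt{31313192629} \approx 1.7696 \cdot 10^{5} i$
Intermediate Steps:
$G = \frac{4}{3}$ ($G = - \frac{2 \left(-5 + 1\right)}{6} = - \frac{2 \left(-4\right)}{6} = \left(- \frac{1}{6}\right) \left(-8\right) = \frac{4}{3} \approx 1.3333$)
$V = \frac{440}{3}$ ($V = 110 \cdot \frac{4}{3} = \frac{440}{3} \approx 146.67$)
$B = -629075$ ($B = - 3 \left(\frac{440}{3} + 209545\right) = \left(-3\right) \frac{629075}{3} = -629075$)
$\sqrt{\left(69567 + 222806\right) \left(49904 - 157002\right) + B} = \sqrt{\left(69567 + 222806\right) \left(49904 - 157002\right) - 629075} = \sqrt{292373 \left(-107098\right) - 629075} = \sqrt{-31312563554 - 629075} = \sqrt{-31313192629} = i \sqrt{31313192629}$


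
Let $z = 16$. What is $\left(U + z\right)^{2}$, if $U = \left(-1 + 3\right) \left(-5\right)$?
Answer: $36$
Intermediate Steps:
$U = -10$ ($U = 2 \left(-5\right) = -10$)
$\left(U + z\right)^{2} = \left(-10 + 16\right)^{2} = 6^{2} = 36$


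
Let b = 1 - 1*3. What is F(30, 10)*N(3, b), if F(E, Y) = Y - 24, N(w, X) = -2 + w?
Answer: -14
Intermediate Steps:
b = -2 (b = 1 - 3 = -2)
F(E, Y) = -24 + Y
F(30, 10)*N(3, b) = (-24 + 10)*(-2 + 3) = -14*1 = -14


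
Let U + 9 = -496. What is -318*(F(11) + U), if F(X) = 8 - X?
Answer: 161544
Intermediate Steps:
U = -505 (U = -9 - 496 = -505)
-318*(F(11) + U) = -318*((8 - 1*11) - 505) = -318*((8 - 11) - 505) = -318*(-3 - 505) = -318*(-508) = 161544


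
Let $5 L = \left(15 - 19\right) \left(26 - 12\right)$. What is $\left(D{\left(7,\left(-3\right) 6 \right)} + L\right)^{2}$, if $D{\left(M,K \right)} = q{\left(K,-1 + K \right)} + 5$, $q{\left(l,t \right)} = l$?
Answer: $\frac{14641}{25} \approx 585.64$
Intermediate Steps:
$L = - \frac{56}{5}$ ($L = \frac{\left(15 - 19\right) \left(26 - 12\right)}{5} = \frac{\left(-4\right) 14}{5} = \frac{1}{5} \left(-56\right) = - \frac{56}{5} \approx -11.2$)
$D{\left(M,K \right)} = 5 + K$ ($D{\left(M,K \right)} = K + 5 = 5 + K$)
$\left(D{\left(7,\left(-3\right) 6 \right)} + L\right)^{2} = \left(\left(5 - 18\right) - \frac{56}{5}\right)^{2} = \left(-13 - \frac{56}{5}\right)^{2} = \left(- \frac{121}{5}\right)^{2} = \frac{14641}{25}$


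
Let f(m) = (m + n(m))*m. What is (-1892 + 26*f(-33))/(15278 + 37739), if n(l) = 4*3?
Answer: 16126/53017 ≈ 0.30417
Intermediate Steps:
n(l) = 12
f(m) = m*(12 + m) (f(m) = (m + 12)*m = (12 + m)*m = m*(12 + m))
(-1892 + 26*f(-33))/(15278 + 37739) = (-1892 + 26*(-33*(12 - 33)))/(15278 + 37739) = (-1892 + 26*(-33*(-21)))/53017 = (-1892 + 26*693)*(1/53017) = (-1892 + 18018)*(1/53017) = 16126*(1/53017) = 16126/53017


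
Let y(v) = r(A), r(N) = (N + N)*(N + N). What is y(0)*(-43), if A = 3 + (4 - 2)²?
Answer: -8428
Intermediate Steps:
A = 7 (A = 3 + 2² = 3 + 4 = 7)
r(N) = 4*N² (r(N) = (2*N)*(2*N) = 4*N²)
y(v) = 196 (y(v) = 4*7² = 4*49 = 196)
y(0)*(-43) = 196*(-43) = -8428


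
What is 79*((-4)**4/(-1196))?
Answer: -5056/299 ≈ -16.910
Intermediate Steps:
79*((-4)**4/(-1196)) = 79*(256*(-1/1196)) = 79*(-64/299) = -5056/299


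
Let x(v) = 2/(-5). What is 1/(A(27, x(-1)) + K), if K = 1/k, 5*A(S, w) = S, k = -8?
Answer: 40/211 ≈ 0.18957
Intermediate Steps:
x(v) = -⅖ (x(v) = 2*(-⅕) = -⅖)
A(S, w) = S/5
K = -⅛ (K = 1/(-8) = -⅛ ≈ -0.12500)
1/(A(27, x(-1)) + K) = 1/((⅕)*27 - ⅛) = 1/(27/5 - ⅛) = 1/(211/40) = 40/211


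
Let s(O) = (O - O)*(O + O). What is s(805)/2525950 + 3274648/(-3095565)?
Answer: -3274648/3095565 ≈ -1.0579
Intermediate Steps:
s(O) = 0 (s(O) = 0*(2*O) = 0)
s(805)/2525950 + 3274648/(-3095565) = 0/2525950 + 3274648/(-3095565) = 0*(1/2525950) + 3274648*(-1/3095565) = 0 - 3274648/3095565 = -3274648/3095565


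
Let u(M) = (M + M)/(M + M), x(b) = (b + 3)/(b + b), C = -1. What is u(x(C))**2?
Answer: 1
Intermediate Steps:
x(b) = (3 + b)/(2*b) (x(b) = (3 + b)/((2*b)) = (3 + b)*(1/(2*b)) = (3 + b)/(2*b))
u(M) = 1 (u(M) = (2*M)/((2*M)) = (2*M)*(1/(2*M)) = 1)
u(x(C))**2 = 1**2 = 1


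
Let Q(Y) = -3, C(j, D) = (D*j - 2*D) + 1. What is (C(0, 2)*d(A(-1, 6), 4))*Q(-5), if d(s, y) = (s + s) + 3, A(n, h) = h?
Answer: 135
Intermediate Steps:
C(j, D) = 1 - 2*D + D*j (C(j, D) = (-2*D + D*j) + 1 = 1 - 2*D + D*j)
d(s, y) = 3 + 2*s (d(s, y) = 2*s + 3 = 3 + 2*s)
(C(0, 2)*d(A(-1, 6), 4))*Q(-5) = ((1 - 2*2 + 2*0)*(3 + 2*6))*(-3) = ((1 - 4 + 0)*(3 + 12))*(-3) = -3*15*(-3) = -45*(-3) = 135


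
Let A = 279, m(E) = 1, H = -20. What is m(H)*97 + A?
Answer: 376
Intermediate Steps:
m(H)*97 + A = 1*97 + 279 = 97 + 279 = 376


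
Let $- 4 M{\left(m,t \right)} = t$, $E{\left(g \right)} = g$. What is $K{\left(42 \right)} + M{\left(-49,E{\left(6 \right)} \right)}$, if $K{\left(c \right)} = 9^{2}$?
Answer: $\frac{159}{2} \approx 79.5$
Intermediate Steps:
$K{\left(c \right)} = 81$
$M{\left(m,t \right)} = - \frac{t}{4}$
$K{\left(42 \right)} + M{\left(-49,E{\left(6 \right)} \right)} = 81 - \frac{3}{2} = \frac{159}{2}$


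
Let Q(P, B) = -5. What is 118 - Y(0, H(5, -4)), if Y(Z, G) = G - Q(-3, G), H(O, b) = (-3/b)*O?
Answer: 437/4 ≈ 109.25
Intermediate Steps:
H(O, b) = -3*O/b
Y(Z, G) = 5 + G (Y(Z, G) = G - 1*(-5) = G + 5 = 5 + G)
118 - Y(0, H(5, -4)) = 118 - (5 - 3*5/(-4)) = 118 - (5 - 3*5*(-¼)) = 118 - (5 + 15/4) = 118 - 1*35/4 = 118 - 35/4 = 437/4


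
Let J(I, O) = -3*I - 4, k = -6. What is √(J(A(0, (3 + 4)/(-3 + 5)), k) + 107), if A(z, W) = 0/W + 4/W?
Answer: √4879/7 ≈ 9.9785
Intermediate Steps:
A(z, W) = 4/W (A(z, W) = 0 + 4/W = 4/W)
J(I, O) = -4 - 3*I
√(J(A(0, (3 + 4)/(-3 + 5)), k) + 107) = √((-4 - 12/((3 + 4)/(-3 + 5))) + 107) = √((-4 - 12/(7/2)) + 107) = √((-4 - 12/(7*(½))) + 107) = √((-4 - 12/7/2) + 107) = √((-4 - 12*2/7) + 107) = √((-4 - 3*8/7) + 107) = √((-4 - 24/7) + 107) = √(-52/7 + 107) = √(697/7) = √4879/7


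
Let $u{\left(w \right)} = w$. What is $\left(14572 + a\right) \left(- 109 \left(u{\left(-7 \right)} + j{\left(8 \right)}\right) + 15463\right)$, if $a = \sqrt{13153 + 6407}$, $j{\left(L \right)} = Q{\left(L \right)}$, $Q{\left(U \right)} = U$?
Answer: $223738488 + 30708 \sqrt{4890} \approx 2.2589 \cdot 10^{8}$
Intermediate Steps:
$j{\left(L \right)} = L$
$a = 2 \sqrt{4890}$ ($a = \sqrt{19560} = 2 \sqrt{4890} \approx 139.86$)
$\left(14572 + a\right) \left(- 109 \left(u{\left(-7 \right)} + j{\left(8 \right)}\right) + 15463\right) = \left(14572 + 2 \sqrt{4890}\right) \left(- 109 \left(-7 + 8\right) + 15463\right) = \left(14572 + 2 \sqrt{4890}\right) \left(\left(-109\right) 1 + 15463\right) = \left(14572 + 2 \sqrt{4890}\right) \left(-109 + 15463\right) = \left(14572 + 2 \sqrt{4890}\right) 15354 = 223738488 + 30708 \sqrt{4890}$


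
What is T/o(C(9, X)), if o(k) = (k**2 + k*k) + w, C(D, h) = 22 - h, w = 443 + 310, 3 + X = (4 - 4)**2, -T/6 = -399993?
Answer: 2399958/2003 ≈ 1198.2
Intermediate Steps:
T = 2399958 (T = -6*(-399993) = 2399958)
X = -3 (X = -3 + (4 - 4)**2 = -3 + 0**2 = -3 + 0 = -3)
w = 753
o(k) = 753 + 2*k**2 (o(k) = (k**2 + k*k) + 753 = (k**2 + k**2) + 753 = 2*k**2 + 753 = 753 + 2*k**2)
T/o(C(9, X)) = 2399958/(753 + 2*(22 - 1*(-3))**2) = 2399958/(753 + 2*(22 + 3)**2) = 2399958/(753 + 2*25**2) = 2399958/(753 + 2*625) = 2399958/(753 + 1250) = 2399958/2003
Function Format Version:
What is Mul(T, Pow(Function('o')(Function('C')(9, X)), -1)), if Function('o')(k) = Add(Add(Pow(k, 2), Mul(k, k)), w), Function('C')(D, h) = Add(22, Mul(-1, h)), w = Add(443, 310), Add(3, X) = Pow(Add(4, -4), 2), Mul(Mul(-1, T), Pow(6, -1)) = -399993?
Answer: Rational(2399958, 2003) ≈ 1198.2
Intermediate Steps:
T = 2399958 (T = Mul(-6, -399993) = 2399958)
X = -3 (X = Add(-3, Pow(Add(4, -4), 2)) = Add(-3, Pow(0, 2)) = Add(-3, 0) = -3)
w = 753
Function('o')(k) = Add(753, Mul(2, Pow(k, 2))) (Function('o')(k) = Add(Add(Pow(k, 2), Mul(k, k)), 753) = Add(Add(Pow(k, 2), Pow(k, 2)), 753) = Add(Mul(2, Pow(k, 2)), 753) = Add(753, Mul(2, Pow(k, 2))))
Mul(T, Pow(Function('o')(Function('C')(9, X)), -1)) = Mul(2399958, Pow(Add(753, Mul(2, Pow(Add(22, Mul(-1, -3)), 2))), -1)) = Mul(2399958, Pow(Add(753, Mul(2, Pow(Add(22, 3), 2))), -1)) = Mul(2399958, Pow(Add(753, Mul(2, Pow(25, 2))), -1)) = Mul(2399958, Pow(Add(753, Mul(2, 625)), -1)) = Mul(2399958, Pow(Add(753, 1250), -1)) = Mul(2399958, Pow(2003, -1)) = Mul(2399958, Rational(1, 2003)) = Rational(2399958, 2003)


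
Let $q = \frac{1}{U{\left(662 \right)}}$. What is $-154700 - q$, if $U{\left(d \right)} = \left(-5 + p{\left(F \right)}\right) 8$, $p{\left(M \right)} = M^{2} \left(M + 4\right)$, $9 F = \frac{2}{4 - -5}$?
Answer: $- \frac{3286942546159}{21247208} \approx -1.547 \cdot 10^{5}$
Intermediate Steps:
$F = \frac{2}{81}$ ($F = \frac{2 \frac{1}{4 - -5}}{9} = \frac{2 \frac{1}{4 + 5}}{9} = \frac{2 \cdot \frac{1}{9}}{9} = \frac{1}{9} \cdot \frac{2}{9} = \frac{2}{81} \approx 0.024691$)
$p{\left(M \right)} = M^{2} \left(4 + M\right)$
$U{\left(d \right)} = - \frac{21247208}{531441}$ ($U{\left(d \right)} = \left(-5 + \left(\frac{2}{81}\right)^{2} \left(4 + \frac{2}{81}\right)\right) 8 = \left(-5 + \frac{4}{6561} \cdot \frac{326}{81}\right) 8 = \left(-5 + \frac{1304}{531441}\right) 8 = \left(- \frac{2655901}{531441}\right) 8 = - \frac{21247208}{531441}$)
$q = - \frac{531441}{21247208}$ ($q = \frac{1}{- \frac{21247208}{531441}} = - \frac{531441}{21247208} \approx -0.025012$)
$-154700 - q = -154700 - - \frac{531441}{21247208} = -154700 + \frac{531441}{21247208} = - \frac{3286942546159}{21247208}$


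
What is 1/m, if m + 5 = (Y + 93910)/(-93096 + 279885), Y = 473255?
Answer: -62263/122260 ≈ -0.50927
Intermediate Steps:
m = -122260/62263 (m = -5 + (473255 + 93910)/(-93096 + 279885) = -5 + 567165/186789 = -5 + 567165*(1/186789) = -5 + 189055/62263 = -122260/62263 ≈ -1.9636)
1/m = 1/(-122260/62263) = -62263/122260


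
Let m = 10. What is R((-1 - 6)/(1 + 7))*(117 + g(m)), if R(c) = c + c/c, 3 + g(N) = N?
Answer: 31/2 ≈ 15.500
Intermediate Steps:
g(N) = -3 + N
R(c) = 1 + c (R(c) = c + 1 = 1 + c)
R((-1 - 6)/(1 + 7))*(117 + g(m)) = (1 + (-1 - 6)/(1 + 7))*(117 + (-3 + 10)) = (1 - 7/8)*(117 + 7) = (1 - 7*1/8)*124 = (1 - 7/8)*124 = (1/8)*124 = 31/2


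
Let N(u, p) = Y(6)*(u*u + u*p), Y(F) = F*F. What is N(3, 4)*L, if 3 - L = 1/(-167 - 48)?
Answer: 488376/215 ≈ 2271.5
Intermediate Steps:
Y(F) = F²
L = 646/215 (L = 3 - 1/(-167 - 48) = 3 - 1/(-215) = 3 - 1*(-1/215) = 3 + 1/215 = 646/215 ≈ 3.0047)
N(u, p) = 36*u² + 36*p*u (N(u, p) = 6²*(u*u + u*p) = 36*(u² + p*u) = 36*u² + 36*p*u)
N(3, 4)*L = (36*3*(4 + 3))*(646/215) = (36*3*7)*(646/215) = 756*(646/215) = 488376/215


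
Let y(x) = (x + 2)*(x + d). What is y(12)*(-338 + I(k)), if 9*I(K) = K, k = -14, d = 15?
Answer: -128352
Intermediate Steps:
I(K) = K/9
y(x) = (2 + x)*(15 + x) (y(x) = (x + 2)*(x + 15) = (2 + x)*(15 + x))
y(12)*(-338 + I(k)) = (30 + 12² + 17*12)*(-338 + (⅑)*(-14)) = (30 + 144 + 204)*(-338 - 14/9) = 378*(-3056/9) = -128352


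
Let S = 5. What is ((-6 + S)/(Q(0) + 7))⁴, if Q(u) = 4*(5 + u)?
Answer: 1/531441 ≈ 1.8817e-6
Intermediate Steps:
Q(u) = 20 + 4*u
((-6 + S)/(Q(0) + 7))⁴ = ((-6 + 5)/((20 + 4*0) + 7))⁴ = (-1/((20 + 0) + 7))⁴ = (-1/(20 + 7))⁴ = (-1/27)⁴ = 1/531441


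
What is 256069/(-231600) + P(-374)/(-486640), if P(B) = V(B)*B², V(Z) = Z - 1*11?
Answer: 2004475649/18296400 ≈ 109.56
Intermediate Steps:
V(Z) = -11 + Z (V(Z) = Z - 11 = -11 + Z)
P(B) = B²*(-11 + B) (P(B) = (-11 + B)*B² = B²*(-11 + B))
256069/(-231600) + P(-374)/(-486640) = 256069/(-231600) + ((-374)²*(-11 - 374))/(-486640) = 256069*(-1/231600) + (139876*(-385))*(-1/486640) = -256069/231600 - 53852260*(-1/486640) = -256069/231600 + 34969/316 = 2004475649/18296400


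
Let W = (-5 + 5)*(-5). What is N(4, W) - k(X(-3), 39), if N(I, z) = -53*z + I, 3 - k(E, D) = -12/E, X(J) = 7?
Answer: -5/7 ≈ -0.71429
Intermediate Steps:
k(E, D) = 3 + 12/E (k(E, D) = 3 - (-12)/E = 3 + 12/E)
W = 0 (W = 0*(-5) = 0)
N(I, z) = I - 53*z
N(4, W) - k(X(-3), 39) = (4 - 53*0) - (3 + 12/7) = (4 + 0) - (3 + 12*(⅐)) = 4 - (3 + 12/7) = 4 - 1*33/7 = 4 - 33/7 = -5/7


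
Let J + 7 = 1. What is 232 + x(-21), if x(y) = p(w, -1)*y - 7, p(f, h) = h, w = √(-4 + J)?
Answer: 246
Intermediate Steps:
J = -6 (J = -7 + 1 = -6)
w = I*√10 (w = √(-4 - 6) = √(-10) = I*√10 ≈ 3.1623*I)
x(y) = -7 - y (x(y) = -y - 7 = -7 - y)
232 + x(-21) = 232 + (-7 - 1*(-21)) = 232 + (-7 + 21) = 232 + 14 = 246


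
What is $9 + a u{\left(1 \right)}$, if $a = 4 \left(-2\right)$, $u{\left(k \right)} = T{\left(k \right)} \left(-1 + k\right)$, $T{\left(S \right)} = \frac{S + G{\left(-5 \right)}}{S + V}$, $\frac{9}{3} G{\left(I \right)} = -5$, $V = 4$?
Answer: $9$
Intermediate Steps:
$G{\left(I \right)} = - \frac{5}{3}$ ($G{\left(I \right)} = \frac{1}{3} \left(-5\right) = - \frac{5}{3}$)
$T{\left(S \right)} = \frac{- \frac{5}{3} + S}{4 + S}$ ($T{\left(S \right)} = \frac{S - \frac{5}{3}}{S + 4} = \frac{- \frac{5}{3} + S}{4 + S}$)
$u{\left(k \right)} = \frac{\left(-1 + k\right) \left(- \frac{5}{3} + k\right)}{4 + k}$ ($u{\left(k \right)} = \frac{- \frac{5}{3} + k}{4 + k} \left(-1 + k\right) = \frac{\left(-1 + k\right) \left(- \frac{5}{3} + k\right)}{4 + k}$)
$a = -8$
$9 + a u{\left(1 \right)} = 9 - 8 \frac{\left(-1 + 1\right) \left(-5 + 3 \cdot 1\right)}{3 \left(4 + 1\right)} = 9 - 8 \cdot \frac{1}{3} \cdot \frac{1}{5} \cdot 0 \left(-5 + 3\right) = 9 - 8 \cdot \frac{1}{3} \cdot \frac{1}{5} \cdot 0 \left(-2\right) = 9 - 0 = 9 + 0 = 9$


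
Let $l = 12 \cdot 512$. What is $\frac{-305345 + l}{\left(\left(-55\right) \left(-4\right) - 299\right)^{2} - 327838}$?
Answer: $\frac{299201}{321597} \approx 0.93036$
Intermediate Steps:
$l = 6144$
$\frac{-305345 + l}{\left(\left(-55\right) \left(-4\right) - 299\right)^{2} - 327838} = \frac{-305345 + 6144}{\left(\left(-55\right) \left(-4\right) - 299\right)^{2} - 327838} = - \frac{299201}{\left(220 - 299\right)^{2} - 327838} = - \frac{299201}{\left(-79\right)^{2} - 327838} = - \frac{299201}{6241 - 327838} = - \frac{299201}{-321597} = \left(-299201\right) \left(- \frac{1}{321597}\right) = \frac{299201}{321597}$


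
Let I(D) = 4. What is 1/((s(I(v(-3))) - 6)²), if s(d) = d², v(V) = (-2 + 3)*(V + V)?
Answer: 1/100 ≈ 0.010000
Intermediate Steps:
v(V) = 2*V (v(V) = 1*(2*V) = 2*V)
1/((s(I(v(-3))) - 6)²) = 1/((4² - 6)²) = 1/((16 - 6)²) = 1/(10²) = 1/100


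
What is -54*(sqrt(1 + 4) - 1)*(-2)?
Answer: -108 + 108*sqrt(5) ≈ 133.50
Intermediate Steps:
-54*(sqrt(1 + 4) - 1)*(-2) = -54*(sqrt(5) - 1)*(-2) = -54*(-1 + sqrt(5))*(-2) = -54*(2 - 2*sqrt(5)) = -108 + 108*sqrt(5)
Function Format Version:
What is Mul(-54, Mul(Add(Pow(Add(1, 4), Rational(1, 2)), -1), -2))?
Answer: Add(-108, Mul(108, Pow(5, Rational(1, 2)))) ≈ 133.50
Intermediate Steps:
Mul(-54, Mul(Add(Pow(Add(1, 4), Rational(1, 2)), -1), -2)) = Mul(-54, Mul(Add(Pow(5, Rational(1, 2)), -1), -2)) = Mul(-54, Mul(Add(-1, Pow(5, Rational(1, 2))), -2)) = Mul(-54, Add(2, Mul(-2, Pow(5, Rational(1, 2))))) = Add(-108, Mul(108, Pow(5, Rational(1, 2))))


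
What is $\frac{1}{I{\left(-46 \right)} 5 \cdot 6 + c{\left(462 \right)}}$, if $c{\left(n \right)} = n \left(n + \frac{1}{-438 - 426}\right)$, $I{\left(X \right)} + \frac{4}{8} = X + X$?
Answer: $\frac{144}{30336259} \approx 4.7468 \cdot 10^{-6}$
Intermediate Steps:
$I{\left(X \right)} = - \frac{1}{2} + 2 X$ ($I{\left(X \right)} = - \frac{1}{2} + \left(X + X\right) = - \frac{1}{2} + 2 X$)
$c{\left(n \right)} = n \left(- \frac{1}{864} + n\right)$ ($c{\left(n \right)} = n \left(n + \frac{1}{-864}\right) = n \left(n - \frac{1}{864}\right) = n \left(- \frac{1}{864} + n\right)$)
$\frac{1}{I{\left(-46 \right)} 5 \cdot 6 + c{\left(462 \right)}} = \frac{1}{\left(- \frac{1}{2} + 2 \left(-46\right)\right) 5 \cdot 6 + 462 \left(- \frac{1}{864} + 462\right)} = \frac{1}{\left(- \frac{1}{2} - 92\right) 30 + 462 \cdot \frac{399167}{864}} = \frac{1}{\left(- \frac{185}{2}\right) 30 + \frac{30735859}{144}} = \frac{1}{-2775 + \frac{30735859}{144}} = \frac{1}{\frac{30336259}{144}} = \frac{144}{30336259}$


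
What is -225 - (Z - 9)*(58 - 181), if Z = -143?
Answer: -18921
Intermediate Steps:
-225 - (Z - 9)*(58 - 181) = -225 - (-143 - 9)*(58 - 181) = -225 - (-152)*(-123) = -225 - 1*18696 = -225 - 18696 = -18921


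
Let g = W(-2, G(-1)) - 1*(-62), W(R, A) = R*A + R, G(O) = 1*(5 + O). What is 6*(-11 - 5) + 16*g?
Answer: 736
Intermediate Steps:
G(O) = 5 + O
W(R, A) = R + A*R (W(R, A) = A*R + R = R + A*R)
g = 52 (g = -2*(1 + (5 - 1)) - 1*(-62) = -2*(1 + 4) + 62 = -2*5 + 62 = -10 + 62 = 52)
6*(-11 - 5) + 16*g = 6*(-11 - 5) + 16*52 = 6*(-16) + 832 = -96 + 832 = 736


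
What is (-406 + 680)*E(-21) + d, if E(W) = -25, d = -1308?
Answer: -8158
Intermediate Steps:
(-406 + 680)*E(-21) + d = (-406 + 680)*(-25) - 1308 = 274*(-25) - 1308 = -6850 - 1308 = -8158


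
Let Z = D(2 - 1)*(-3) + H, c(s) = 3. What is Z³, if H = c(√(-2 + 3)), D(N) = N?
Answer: 0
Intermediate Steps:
H = 3
Z = 0 (Z = (2 - 1)*(-3) + 3 = 1*(-3) + 3 = -3 + 3 = 0)
Z³ = 0³ = 0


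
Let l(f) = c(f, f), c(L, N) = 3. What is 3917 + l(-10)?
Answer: 3920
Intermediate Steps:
l(f) = 3
3917 + l(-10) = 3917 + 3 = 3920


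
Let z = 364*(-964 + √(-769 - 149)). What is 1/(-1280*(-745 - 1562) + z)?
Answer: -I/(-2602064*I + 1092*√102) ≈ 3.843e-7 - 1.6288e-9*I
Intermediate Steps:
z = -350896 + 1092*I*√102 (z = 364*(-964 + √(-918)) = 364*(-964 + 3*I*√102) = -350896 + 1092*I*√102 ≈ -3.509e+5 + 11029.0*I)
1/(-1280*(-745 - 1562) + z) = 1/(-1280*(-745 - 1562) + (-350896 + 1092*I*√102)) = 1/(-1280*(-2307) + (-350896 + 1092*I*√102)) = 1/(2952960 + (-350896 + 1092*I*√102)) = 1/(2602064 + 1092*I*√102)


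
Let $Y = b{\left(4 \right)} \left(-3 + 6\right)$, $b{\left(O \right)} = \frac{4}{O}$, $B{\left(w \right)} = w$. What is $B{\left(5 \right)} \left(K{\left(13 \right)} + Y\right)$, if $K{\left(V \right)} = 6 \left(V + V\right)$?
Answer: $795$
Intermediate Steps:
$K{\left(V \right)} = 12 V$ ($K{\left(V \right)} = 6 \cdot 2 V = 12 V$)
$Y = 3$ ($Y = \frac{4}{4} \left(-3 + 6\right) = 4 \cdot \frac{1}{4} \cdot 3 = 1 \cdot 3 = 3$)
$B{\left(5 \right)} \left(K{\left(13 \right)} + Y\right) = 5 \left(12 \cdot 13 + 3\right) = 5 \left(156 + 3\right) = 5 \cdot 159 = 795$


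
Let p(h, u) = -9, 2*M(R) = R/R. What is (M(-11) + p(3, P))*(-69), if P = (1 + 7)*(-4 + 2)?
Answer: 1173/2 ≈ 586.50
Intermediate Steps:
P = -16 (P = 8*(-2) = -16)
M(R) = ½ (M(R) = (R/R)/2 = (½)*1 = ½)
(M(-11) + p(3, P))*(-69) = (½ - 9)*(-69) = -17/2*(-69) = 1173/2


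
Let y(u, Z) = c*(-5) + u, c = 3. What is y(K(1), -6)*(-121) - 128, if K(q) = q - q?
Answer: 1687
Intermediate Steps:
K(q) = 0
y(u, Z) = -15 + u (y(u, Z) = 3*(-5) + u = -15 + u)
y(K(1), -6)*(-121) - 128 = (-15 + 0)*(-121) - 128 = -15*(-121) - 128 = 1815 - 128 = 1687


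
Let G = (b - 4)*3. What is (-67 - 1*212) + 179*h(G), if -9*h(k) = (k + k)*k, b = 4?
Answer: -279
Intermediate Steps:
G = 0 (G = (4 - 4)*3 = 0*3 = 0)
h(k) = -2*k**2/9 (h(k) = -(k + k)*k/9 = -2*k*k/9 = -2*k**2/9)
(-67 - 1*212) + 179*h(G) = (-67 - 1*212) + 179*(-2/9*0**2) = (-67 - 212) + 179*(-2/9*0) = -279 + 179*0 = -279 + 0 = -279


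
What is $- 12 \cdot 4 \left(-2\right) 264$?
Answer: $25344$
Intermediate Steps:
$- 12 \cdot 4 \left(-2\right) 264 = \left(-12\right) \left(-8\right) 264 = 96 \cdot 264 = 25344$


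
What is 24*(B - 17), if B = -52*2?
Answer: -2904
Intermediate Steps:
B = -104
24*(B - 17) = 24*(-104 - 17) = 24*(-121) = -2904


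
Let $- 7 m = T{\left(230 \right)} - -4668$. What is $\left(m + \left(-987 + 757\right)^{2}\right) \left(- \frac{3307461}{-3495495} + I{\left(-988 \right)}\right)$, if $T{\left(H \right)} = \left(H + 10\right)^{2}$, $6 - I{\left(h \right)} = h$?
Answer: $\frac{357094257923904}{8156155} \approx 4.3782 \cdot 10^{7}$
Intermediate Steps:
$I{\left(h \right)} = 6 - h$
$T{\left(H \right)} = \left(10 + H\right)^{2}$
$m = - \frac{62268}{7}$ ($m = - \frac{\left(10 + 230\right)^{2} - -4668}{7} = - \frac{240^{2} + 4668}{7} = - \frac{57600 + 4668}{7} = \left(- \frac{1}{7}\right) 62268 = - \frac{62268}{7} \approx -8895.4$)
$\left(m + \left(-987 + 757\right)^{2}\right) \left(- \frac{3307461}{-3495495} + I{\left(-988 \right)}\right) = \left(- \frac{62268}{7} + \left(-987 + 757\right)^{2}\right) \left(- \frac{3307461}{-3495495} + \left(6 - -988\right)\right) = \left(- \frac{62268}{7} + \left(-230\right)^{2}\right) \left(\left(-3307461\right) \left(- \frac{1}{3495495}\right) + \left(6 + 988\right)\right) = \left(- \frac{62268}{7} + 52900\right) \left(\frac{1102487}{1165165} + 994\right) = \frac{308032}{7} \cdot \frac{1159276497}{1165165} = \frac{357094257923904}{8156155}$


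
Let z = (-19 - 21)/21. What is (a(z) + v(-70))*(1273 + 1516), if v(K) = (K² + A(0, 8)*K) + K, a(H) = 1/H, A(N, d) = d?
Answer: 476302631/40 ≈ 1.1908e+7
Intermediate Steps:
z = -40/21 (z = -40*1/21 = -40/21 ≈ -1.9048)
v(K) = K² + 9*K (v(K) = (K² + 8*K) + K = K² + 9*K)
(a(z) + v(-70))*(1273 + 1516) = (1/(-40/21) - 70*(9 - 70))*(1273 + 1516) = (-21/40 - 70*(-61))*2789 = (-21/40 + 4270)*2789 = (170779/40)*2789 = 476302631/40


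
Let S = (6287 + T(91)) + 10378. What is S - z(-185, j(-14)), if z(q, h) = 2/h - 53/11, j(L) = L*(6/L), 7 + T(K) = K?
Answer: 552865/33 ≈ 16754.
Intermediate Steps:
T(K) = -7 + K
S = 16749 (S = (6287 + (-7 + 91)) + 10378 = (6287 + 84) + 10378 = 6371 + 10378 = 16749)
j(L) = 6
z(q, h) = -53/11 + 2/h (z(q, h) = 2/h - 53*1/11 = 2/h - 53/11 = -53/11 + 2/h)
S - z(-185, j(-14)) = 16749 - (-53/11 + 2/6) = 16749 - (-53/11 + 2*(⅙)) = 16749 - (-53/11 + ⅓) = 16749 - 1*(-148/33) = 16749 + 148/33 = 552865/33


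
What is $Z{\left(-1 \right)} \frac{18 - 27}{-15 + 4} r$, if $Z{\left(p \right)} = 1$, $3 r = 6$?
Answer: $\frac{18}{11} \approx 1.6364$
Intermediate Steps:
$r = 2$ ($r = \frac{1}{3} \cdot 6 = 2$)
$Z{\left(-1 \right)} \frac{18 - 27}{-15 + 4} r = 1 \frac{18 - 27}{-15 + 4} \cdot 2 = 1 - \frac{9}{-11} \cdot 2 = 1 \left(-9\right) \left(- \frac{1}{11}\right) 2 = 1 \cdot \frac{9}{11} \cdot 2 = 1 \cdot \frac{18}{11} = \frac{18}{11}$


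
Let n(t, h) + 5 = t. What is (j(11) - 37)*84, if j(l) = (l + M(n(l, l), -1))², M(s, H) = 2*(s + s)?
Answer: 99792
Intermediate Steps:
n(t, h) = -5 + t
M(s, H) = 4*s (M(s, H) = 2*(2*s) = 4*s)
j(l) = (-20 + 5*l)² (j(l) = (l + 4*(-5 + l))² = (l + (-20 + 4*l))² = (-20 + 5*l)²)
(j(11) - 37)*84 = (25*(-4 + 11)² - 37)*84 = (25*7² - 37)*84 = (25*49 - 37)*84 = (1225 - 37)*84 = 1188*84 = 99792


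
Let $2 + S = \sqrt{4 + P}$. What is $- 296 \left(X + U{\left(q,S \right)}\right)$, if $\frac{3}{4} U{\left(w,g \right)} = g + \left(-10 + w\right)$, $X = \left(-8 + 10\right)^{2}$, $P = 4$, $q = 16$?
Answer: $- \frac{8288}{3} - \frac{2368 \sqrt{2}}{3} \approx -3879.0$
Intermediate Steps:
$X = 4$ ($X = 2^{2} = 4$)
$S = -2 + 2 \sqrt{2}$ ($S = -2 + \sqrt{4 + 4} = -2 + \sqrt{8} = -2 + 2 \sqrt{2} \approx 0.82843$)
$U{\left(w,g \right)} = - \frac{40}{3} + \frac{4 g}{3} + \frac{4 w}{3}$ ($U{\left(w,g \right)} = \frac{4 \left(g + \left(-10 + w\right)\right)}{3} = \frac{4 \left(-10 + g + w\right)}{3} = - \frac{40}{3} + \frac{4 g}{3} + \frac{4 w}{3}$)
$- 296 \left(X + U{\left(q,S \right)}\right) = - 296 \left(4 + \left(- \frac{40}{3} + \frac{4 \left(-2 + 2 \sqrt{2}\right)}{3} + \frac{4}{3} \cdot 16\right)\right) = - 296 \left(4 - \left(- \frac{16}{3} - \frac{8 \sqrt{2}}{3}\right)\right) = - 296 \left(4 + \left(\frac{16}{3} + \frac{8 \sqrt{2}}{3}\right)\right) = - 296 \left(\frac{28}{3} + \frac{8 \sqrt{2}}{3}\right) = - \frac{8288}{3} - \frac{2368 \sqrt{2}}{3}$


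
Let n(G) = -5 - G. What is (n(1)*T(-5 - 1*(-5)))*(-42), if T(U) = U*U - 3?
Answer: -756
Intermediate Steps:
T(U) = -3 + U² (T(U) = U² - 3 = -3 + U²)
(n(1)*T(-5 - 1*(-5)))*(-42) = ((-5 - 1*1)*(-3 + (-5 - 1*(-5))²))*(-42) = ((-5 - 1)*(-3 + (-5 + 5)²))*(-42) = -6*(-3 + 0²)*(-42) = -6*(-3 + 0)*(-42) = -6*(-3)*(-42) = 18*(-42) = -756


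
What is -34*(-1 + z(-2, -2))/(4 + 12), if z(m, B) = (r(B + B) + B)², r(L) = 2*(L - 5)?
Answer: -6783/8 ≈ -847.88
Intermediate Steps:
r(L) = -10 + 2*L (r(L) = 2*(-5 + L) = -10 + 2*L)
z(m, B) = (-10 + 5*B)² (z(m, B) = ((-10 + 2*(B + B)) + B)² = ((-10 + 2*(2*B)) + B)² = ((-10 + 4*B) + B)² = (-10 + 5*B)²)
-34*(-1 + z(-2, -2))/(4 + 12) = -34*(-1 + 25*(-2 - 2)²)/(4 + 12) = -34*(-1 + 25*(-4)²)/16 = -34*(-1 + 25*16)/16 = -34*(-1 + 400)/16 = -13566/16 = -34*399/16 = -6783/8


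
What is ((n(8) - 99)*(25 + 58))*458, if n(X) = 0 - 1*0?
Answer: -3763386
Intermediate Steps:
n(X) = 0 (n(X) = 0 + 0 = 0)
((n(8) - 99)*(25 + 58))*458 = ((0 - 99)*(25 + 58))*458 = -99*83*458 = -8217*458 = -3763386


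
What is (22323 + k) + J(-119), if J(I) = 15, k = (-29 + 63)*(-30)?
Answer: 21318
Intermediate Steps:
k = -1020 (k = 34*(-30) = -1020)
(22323 + k) + J(-119) = (22323 - 1020) + 15 = 21303 + 15 = 21318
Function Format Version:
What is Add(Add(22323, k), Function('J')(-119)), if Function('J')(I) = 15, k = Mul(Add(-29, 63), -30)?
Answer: 21318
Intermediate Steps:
k = -1020 (k = Mul(34, -30) = -1020)
Add(Add(22323, k), Function('J')(-119)) = Add(Add(22323, -1020), 15) = Add(21303, 15) = 21318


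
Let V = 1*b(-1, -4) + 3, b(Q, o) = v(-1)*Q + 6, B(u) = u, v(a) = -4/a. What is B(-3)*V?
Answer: -15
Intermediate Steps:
b(Q, o) = 6 + 4*Q (b(Q, o) = (-4/(-1))*Q + 6 = (-4*(-1))*Q + 6 = 4*Q + 6 = 6 + 4*Q)
V = 5 (V = 1*(6 + 4*(-1)) + 3 = 1*(6 - 4) + 3 = 1*2 + 3 = 2 + 3 = 5)
B(-3)*V = -3*5 = -15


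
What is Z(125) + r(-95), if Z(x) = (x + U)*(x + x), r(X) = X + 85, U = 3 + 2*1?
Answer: 32490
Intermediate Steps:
U = 5 (U = 3 + 2 = 5)
r(X) = 85 + X
Z(x) = 2*x*(5 + x) (Z(x) = (x + 5)*(x + x) = (5 + x)*(2*x) = 2*x*(5 + x))
Z(125) + r(-95) = 2*125*(5 + 125) + (85 - 95) = 2*125*130 - 10 = 32500 - 10 = 32490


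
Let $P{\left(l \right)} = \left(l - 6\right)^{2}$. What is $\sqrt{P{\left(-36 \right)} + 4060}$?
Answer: $8 \sqrt{91} \approx 76.315$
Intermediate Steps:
$P{\left(l \right)} = \left(-6 + l\right)^{2}$
$\sqrt{P{\left(-36 \right)} + 4060} = \sqrt{\left(-6 - 36\right)^{2} + 4060} = \sqrt{\left(-42\right)^{2} + 4060} = \sqrt{1764 + 4060} = \sqrt{5824} = 8 \sqrt{91}$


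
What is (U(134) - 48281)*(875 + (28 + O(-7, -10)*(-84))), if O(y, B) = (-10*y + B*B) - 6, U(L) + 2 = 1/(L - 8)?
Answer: 3729281741/6 ≈ 6.2155e+8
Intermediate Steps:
U(L) = -2 + 1/(-8 + L) (U(L) = -2 + 1/(L - 8) = -2 + 1/(-8 + L))
O(y, B) = -6 + B**2 - 10*y (O(y, B) = (-10*y + B**2) - 6 = (B**2 - 10*y) - 6 = -6 + B**2 - 10*y)
(U(134) - 48281)*(875 + (28 + O(-7, -10)*(-84))) = ((17 - 2*134)/(-8 + 134) - 48281)*(875 + (28 + (-6 + (-10)**2 - 10*(-7))*(-84))) = ((17 - 268)/126 - 48281)*(875 + (28 + (-6 + 100 + 70)*(-84))) = ((1/126)*(-251) - 48281)*(875 + (28 + 164*(-84))) = (-251/126 - 48281)*(875 + (28 - 13776)) = -6083657*(875 - 13748)/126 = -6083657/126*(-12873) = 3729281741/6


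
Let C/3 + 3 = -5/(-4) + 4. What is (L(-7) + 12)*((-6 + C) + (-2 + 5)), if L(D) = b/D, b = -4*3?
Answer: 360/7 ≈ 51.429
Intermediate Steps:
C = 27/4 (C = -9 + 3*(-5/(-4) + 4) = -9 + 3*(-5*(-1/4) + 4) = -9 + 3*(5/4 + 4) = -9 + 3*(21/4) = -9 + 63/4 = 27/4 ≈ 6.7500)
b = -12
L(D) = -12/D
(L(-7) + 12)*((-6 + C) + (-2 + 5)) = (-12/(-7) + 12)*((-6 + 27/4) + (-2 + 5)) = (-12*(-1/7) + 12)*(3/4 + 3) = (12/7 + 12)*(15/4) = (96/7)*(15/4) = 360/7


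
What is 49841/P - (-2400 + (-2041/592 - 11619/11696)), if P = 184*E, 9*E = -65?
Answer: 4161202408/1758055 ≈ 2366.9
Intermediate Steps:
E = -65/9 (E = (⅑)*(-65) = -65/9 ≈ -7.2222)
P = -11960/9 (P = 184*(-65/9) = -11960/9 ≈ -1328.9)
49841/P - (-2400 + (-2041/592 - 11619/11696)) = 49841/(-11960/9) - (-2400 + (-2041/592 - 11619/11696)) = 49841*(-9/11960) - (-2400 + (-2041*1/592 - 11619*1/11696)) = -19503/520 - (-2400 + (-2041/592 - 11619/11696)) = -19503/520 - (-2400 - 960937/216376) = -19503/520 - 1*(-520263337/216376) = -19503/520 + 520263337/216376 = 4161202408/1758055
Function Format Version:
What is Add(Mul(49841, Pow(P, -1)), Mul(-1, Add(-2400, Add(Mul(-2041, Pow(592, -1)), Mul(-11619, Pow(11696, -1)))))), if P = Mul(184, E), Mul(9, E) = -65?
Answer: Rational(4161202408, 1758055) ≈ 2366.9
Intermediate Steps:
E = Rational(-65, 9) (E = Mul(Rational(1, 9), -65) = Rational(-65, 9) ≈ -7.2222)
P = Rational(-11960, 9) (P = Mul(184, Rational(-65, 9)) = Rational(-11960, 9) ≈ -1328.9)
Add(Mul(49841, Pow(P, -1)), Mul(-1, Add(-2400, Add(Mul(-2041, Pow(592, -1)), Mul(-11619, Pow(11696, -1)))))) = Add(Mul(49841, Pow(Rational(-11960, 9), -1)), Mul(-1, Add(-2400, Add(Mul(-2041, Pow(592, -1)), Mul(-11619, Pow(11696, -1)))))) = Add(Mul(49841, Rational(-9, 11960)), Mul(-1, Add(-2400, Add(Mul(-2041, Rational(1, 592)), Mul(-11619, Rational(1, 11696)))))) = Add(Rational(-19503, 520), Mul(-1, Add(-2400, Add(Rational(-2041, 592), Rational(-11619, 11696))))) = Add(Rational(-19503, 520), Mul(-1, Add(-2400, Rational(-960937, 216376)))) = Add(Rational(-19503, 520), Mul(-1, Rational(-520263337, 216376))) = Add(Rational(-19503, 520), Rational(520263337, 216376)) = Rational(4161202408, 1758055)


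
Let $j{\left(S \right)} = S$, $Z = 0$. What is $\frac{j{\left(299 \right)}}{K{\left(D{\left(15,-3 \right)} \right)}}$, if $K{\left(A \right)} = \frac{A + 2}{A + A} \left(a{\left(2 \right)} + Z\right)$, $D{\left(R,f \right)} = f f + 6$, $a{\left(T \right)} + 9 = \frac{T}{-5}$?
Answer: $- \frac{44850}{799} \approx -56.133$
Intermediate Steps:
$a{\left(T \right)} = -9 - \frac{T}{5}$ ($a{\left(T \right)} = -9 + \frac{T}{-5} = -9 + T \left(- \frac{1}{5}\right) = -9 - \frac{T}{5}$)
$D{\left(R,f \right)} = 6 + f^{2}$ ($D{\left(R,f \right)} = f^{2} + 6 = 6 + f^{2}$)
$K{\left(A \right)} = - \frac{47 \left(2 + A\right)}{10 A}$ ($K{\left(A \right)} = \frac{A + 2}{A + A} \left(\left(-9 - \frac{2}{5}\right) + 0\right) = \frac{2 + A}{2 A} \left(\left(-9 - \frac{2}{5}\right) + 0\right) = \left(2 + A\right) \frac{1}{2 A} \left(- \frac{47}{5} + 0\right) = \frac{2 + A}{2 A} \left(- \frac{47}{5}\right) = - \frac{47 \left(2 + A\right)}{10 A}$)
$\frac{j{\left(299 \right)}}{K{\left(D{\left(15,-3 \right)} \right)}} = \frac{299}{\frac{47}{10} \frac{1}{6 + \left(-3\right)^{2}} \left(-2 - \left(6 + \left(-3\right)^{2}\right)\right)} = \frac{299}{\frac{47}{10} \frac{1}{6 + 9} \left(-2 - \left(6 + 9\right)\right)} = \frac{299}{\frac{47}{10} \cdot \frac{1}{15} \left(-2 - 15\right)} = \frac{299}{\frac{47}{10} \cdot \frac{1}{15} \left(-17\right)} = \frac{299}{- \frac{799}{150}} = 299 \left(- \frac{150}{799}\right) = - \frac{44850}{799}$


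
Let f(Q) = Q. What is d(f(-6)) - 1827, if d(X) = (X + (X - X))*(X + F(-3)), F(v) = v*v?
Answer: -1845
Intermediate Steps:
F(v) = v²
d(X) = X*(9 + X) (d(X) = (X + (X - X))*(X + (-3)²) = (X + 0)*(X + 9) = X*(9 + X))
d(f(-6)) - 1827 = -6*(9 - 6) - 1827 = -6*3 - 1827 = -18 - 1827 = -1845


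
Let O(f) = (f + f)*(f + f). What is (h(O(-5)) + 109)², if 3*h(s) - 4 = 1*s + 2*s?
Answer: 398161/9 ≈ 44240.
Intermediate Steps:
O(f) = 4*f² (O(f) = (2*f)*(2*f) = 4*f²)
h(s) = 4/3 + s (h(s) = 4/3 + (1*s + 2*s)/3 = 4/3 + (s + 2*s)/3 = 4/3 + (3*s)/3 = 4/3 + s)
(h(O(-5)) + 109)² = ((4/3 + 4*(-5)²) + 109)² = ((4/3 + 4*25) + 109)² = ((4/3 + 100) + 109)² = (304/3 + 109)² = (631/3)² = 398161/9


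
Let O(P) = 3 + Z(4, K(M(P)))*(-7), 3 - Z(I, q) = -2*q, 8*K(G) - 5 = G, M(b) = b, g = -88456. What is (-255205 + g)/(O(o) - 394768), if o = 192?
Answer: 1374644/1580523 ≈ 0.86974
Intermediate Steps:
K(G) = 5/8 + G/8
Z(I, q) = 3 + 2*q (Z(I, q) = 3 - (-2)*q = 3 + 2*q)
O(P) = -107/4 - 7*P/4 (O(P) = 3 + (3 + 2*(5/8 + P/8))*(-7) = 3 + (3 + (5/4 + P/4))*(-7) = 3 + (17/4 + P/4)*(-7) = 3 + (-119/4 - 7*P/4) = -107/4 - 7*P/4)
(-255205 + g)/(O(o) - 394768) = (-255205 - 88456)/((-107/4 - 7/4*192) - 394768) = -343661/((-107/4 - 336) - 394768) = -343661/(-1451/4 - 394768) = -343661/(-1580523/4) = -343661*(-4/1580523) = 1374644/1580523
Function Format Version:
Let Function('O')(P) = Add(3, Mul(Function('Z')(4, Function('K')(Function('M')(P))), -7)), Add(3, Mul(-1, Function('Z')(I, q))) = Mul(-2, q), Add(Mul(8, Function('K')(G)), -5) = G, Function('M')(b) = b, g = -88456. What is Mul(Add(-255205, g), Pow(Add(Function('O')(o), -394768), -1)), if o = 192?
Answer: Rational(1374644, 1580523) ≈ 0.86974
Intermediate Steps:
Function('K')(G) = Add(Rational(5, 8), Mul(Rational(1, 8), G))
Function('Z')(I, q) = Add(3, Mul(2, q)) (Function('Z')(I, q) = Add(3, Mul(-1, Mul(-2, q))) = Add(3, Mul(2, q)))
Function('O')(P) = Add(Rational(-107, 4), Mul(Rational(-7, 4), P)) (Function('O')(P) = Add(3, Mul(Add(3, Mul(2, Add(Rational(5, 8), Mul(Rational(1, 8), P)))), -7)) = Add(3, Mul(Add(3, Add(Rational(5, 4), Mul(Rational(1, 4), P))), -7)) = Add(3, Mul(Add(Rational(17, 4), Mul(Rational(1, 4), P)), -7)) = Add(3, Add(Rational(-119, 4), Mul(Rational(-7, 4), P))) = Add(Rational(-107, 4), Mul(Rational(-7, 4), P)))
Mul(Add(-255205, g), Pow(Add(Function('O')(o), -394768), -1)) = Mul(Add(-255205, -88456), Pow(Add(Add(Rational(-107, 4), Mul(Rational(-7, 4), 192)), -394768), -1)) = Mul(-343661, Pow(Add(Add(Rational(-107, 4), -336), -394768), -1)) = Mul(-343661, Pow(Add(Rational(-1451, 4), -394768), -1)) = Mul(-343661, Pow(Rational(-1580523, 4), -1)) = Mul(-343661, Rational(-4, 1580523)) = Rational(1374644, 1580523)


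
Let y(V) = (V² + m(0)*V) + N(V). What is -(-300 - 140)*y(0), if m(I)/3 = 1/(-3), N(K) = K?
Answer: 0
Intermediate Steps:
m(I) = -1 (m(I) = 3*(1/(-3)) = 3*(1*(-⅓)) = 3*(-⅓) = -1)
y(V) = V² (y(V) = (V² - V) + V = V²)
-(-300 - 140)*y(0) = -(-300 - 140)*0² = -(-440)*0 = -1*0 = 0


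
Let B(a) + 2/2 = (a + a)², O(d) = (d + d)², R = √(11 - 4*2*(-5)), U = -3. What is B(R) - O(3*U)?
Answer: -121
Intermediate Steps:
R = √51 (R = √(11 - 8*(-5)) = √(11 + 40) = √51 ≈ 7.1414)
O(d) = 4*d² (O(d) = (2*d)² = 4*d²)
B(a) = -1 + 4*a² (B(a) = -1 + (a + a)² = -1 + (2*a)² = -1 + 4*a²)
B(R) - O(3*U) = (-1 + 4*(√51)²) - 4*(3*(-3))² = (-1 + 4*51) - 4*(-9)² = (-1 + 204) - 4*81 = 203 - 1*324 = 203 - 324 = -121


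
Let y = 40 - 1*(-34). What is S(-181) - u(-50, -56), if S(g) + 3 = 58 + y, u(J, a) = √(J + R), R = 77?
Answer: 129 - 3*√3 ≈ 123.80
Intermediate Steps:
y = 74 (y = 40 + 34 = 74)
u(J, a) = √(77 + J) (u(J, a) = √(J + 77) = √(77 + J))
S(g) = 129 (S(g) = -3 + (58 + 74) = -3 + 132 = 129)
S(-181) - u(-50, -56) = 129 - √(77 - 50) = 129 - √27 = 129 - 3*√3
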